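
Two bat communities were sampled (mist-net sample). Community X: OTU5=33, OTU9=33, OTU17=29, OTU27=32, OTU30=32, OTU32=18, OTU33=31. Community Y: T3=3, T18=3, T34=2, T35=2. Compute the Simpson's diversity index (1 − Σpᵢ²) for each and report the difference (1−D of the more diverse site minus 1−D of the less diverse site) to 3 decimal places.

0.113

Community X: N=208, proportions 0.15865, 0.15865, 0.13942, 0.15385, 0.15385, 0.08654, 0.14904, giving 1−D = 0.85318 (working shown to 5 dp, full precision carried).
Community Y: N=10, proportions 0.3, 0.3, 0.2, 0.2, giving 1−D = 0.74000.
Difference = |0.85318 − 0.74000| = 0.11318, i.e. 0.113 to 3 decimal places.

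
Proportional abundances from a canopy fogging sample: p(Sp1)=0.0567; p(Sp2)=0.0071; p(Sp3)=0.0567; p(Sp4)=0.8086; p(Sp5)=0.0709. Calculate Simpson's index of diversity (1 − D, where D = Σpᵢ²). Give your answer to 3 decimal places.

D = 0.0567² + 0.0071² + 0.0567² + 0.8086² + 0.0709² = 0.00321 + 0.00005 + 0.00321 + 0.65383 + 0.00503 = 0.66534 (working shown to 5 dp, full precision carried).
So 1 − D = 0.33466, i.e. 0.335 to 3 decimal places.

0.335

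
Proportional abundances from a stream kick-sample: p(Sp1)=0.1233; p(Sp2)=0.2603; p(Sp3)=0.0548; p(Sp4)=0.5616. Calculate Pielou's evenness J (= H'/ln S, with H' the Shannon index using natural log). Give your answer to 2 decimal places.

H' = −Σ pᵢ ln pᵢ = −((-0.2581) + (-0.3503) + (-0.1591) + (-0.3240)) = 1.0916 (working shown to 4 dp, full precision carried).
With S = 4 species, ln S = 1.3863, so J = 1.0916/1.3863 = 0.7874, i.e. 0.79 to 2 decimal places.

0.79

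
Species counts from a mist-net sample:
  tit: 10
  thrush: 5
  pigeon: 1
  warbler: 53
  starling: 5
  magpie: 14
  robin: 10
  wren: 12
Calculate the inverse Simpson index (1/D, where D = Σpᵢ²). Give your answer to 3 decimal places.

3.559

Total N = 10+5+1+53+5+14+10+12 = 110, so the proportions are 0.0909091, 0.0454545, 0.0090909, 0.4818182, 0.0454545, 0.1272727, 0.0909091, 0.1090909 (working shown to 7 dp, full precision carried).
D = 0.0909091² + 0.0454545² + 0.0090909² + 0.4818182² + 0.0454545² + 0.1272727² + 0.0909091² + 0.1090909² = 0.0082645 + 0.0020661 + 0.0000826 + 0.2321488 + 0.0020661 + 0.0161983 + 0.0082645 + 0.0119008 = 0.2809917.
So 1/D = 3.55882, i.e. 3.559 to 3 decimal places.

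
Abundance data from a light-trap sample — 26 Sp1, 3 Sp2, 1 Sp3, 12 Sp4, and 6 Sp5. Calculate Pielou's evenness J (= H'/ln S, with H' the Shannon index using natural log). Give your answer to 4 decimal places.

0.7410

Total N = 26+3+1+12+6 = 48, so the proportions are 0.541667, 0.0625, 0.020833, 0.25, 0.125 (working shown to 6 dp, full precision carried).
H' = −Σ pᵢ ln pᵢ = −((-0.332098) + (-0.173287) + (-0.080650) + (-0.346574) + (-0.259930)) = 1.192539.
With S = 5 species, ln S = 1.609438, so J = 1.192539/1.609438 = 0.740966, i.e. 0.7410 to 4 decimal places.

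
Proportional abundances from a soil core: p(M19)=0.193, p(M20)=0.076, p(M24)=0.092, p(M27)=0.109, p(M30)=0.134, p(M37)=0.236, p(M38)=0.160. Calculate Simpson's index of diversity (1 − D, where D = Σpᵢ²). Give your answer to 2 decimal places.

D = 0.193² + 0.076² + 0.092² + 0.109² + 0.134² + 0.236² + 0.16² = 0.0372 + 0.0058 + 0.0085 + 0.0119 + 0.0180 + 0.0557 + 0.0256 = 0.1626 (working shown to 4 dp, full precision carried).
So 1 − D = 0.8374, i.e. 0.84 to 2 decimal places.

0.84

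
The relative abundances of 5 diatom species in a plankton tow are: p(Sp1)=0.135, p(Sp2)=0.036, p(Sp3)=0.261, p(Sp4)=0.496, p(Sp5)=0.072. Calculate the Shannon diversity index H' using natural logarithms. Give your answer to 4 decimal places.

Each pᵢ ln pᵢ term (working shown to 6 dp, full precision carried): 0.135×(-2.002481)=-0.270335, 0.036×(-3.324236)=-0.119673, 0.261×(-1.343235)=-0.350584, 0.496×(-0.701179)=-0.347785, 0.072×(-2.631089)=-0.189438.
Sum = -1.277815, so H' = 1.2778.

1.2778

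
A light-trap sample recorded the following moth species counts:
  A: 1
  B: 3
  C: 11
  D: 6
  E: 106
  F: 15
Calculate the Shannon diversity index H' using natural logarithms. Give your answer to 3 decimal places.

0.904

Total N = 1+3+11+6+106+15 = 142, so the proportions are 0.00704, 0.02113, 0.07746, 0.04225, 0.74648, 0.10563 (working shown to 5 dp, full precision carried).
Each pᵢ ln pᵢ term: 0.00704×(-4.95583)=-0.03490, 0.02113×(-3.85721)=-0.08149, 0.07746×(-2.55793)=-0.19815, 0.04225×(-3.16407)=-0.13369, 0.74648×(-0.29239)=-0.21826, 0.10563×(-2.24778)=-0.23744.
Sum = -0.90394, so H' = 0.904.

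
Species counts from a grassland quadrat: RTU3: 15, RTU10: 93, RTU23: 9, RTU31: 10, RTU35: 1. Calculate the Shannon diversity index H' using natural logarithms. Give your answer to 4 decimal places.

Total N = 15+93+9+10+1 = 128, so the proportions are 0.117188, 0.726562, 0.070312, 0.078125, 0.007812 (working shown to 6 dp, full precision carried).
Each pᵢ ln pᵢ term: 0.117188×(-2.143980)=-0.251248, 0.726562×(-0.319431)=-0.232086, 0.070312×(-2.654806)=-0.186666, 0.078125×(-2.549445)=-0.199175, 0.007812×(-4.852030)=-0.037906.
Sum = -0.907082, so H' = 0.9071.

0.9071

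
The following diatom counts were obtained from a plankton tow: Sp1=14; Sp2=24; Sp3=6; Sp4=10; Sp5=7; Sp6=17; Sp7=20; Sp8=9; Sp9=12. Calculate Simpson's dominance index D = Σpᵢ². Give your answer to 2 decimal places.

Total N = 14+24+6+10+7+17+20+9+12 = 119, so the proportions are 0.1176, 0.2017, 0.0504, 0.084, 0.0588, 0.1429, 0.1681, 0.0756, 0.1008 (working shown to 4 dp, full precision carried).
D = 0.1176² + 0.2017² + 0.0504² + 0.084² + 0.0588² + 0.1429² + 0.1681² + 0.0756² + 0.1008² = 0.0138 + 0.0407 + 0.0025 + 0.0071 + 0.0035 + 0.0204 + 0.0282 + 0.0057 + 0.0102 = 0.1321.
To 2 decimal places, D = 0.13.

0.13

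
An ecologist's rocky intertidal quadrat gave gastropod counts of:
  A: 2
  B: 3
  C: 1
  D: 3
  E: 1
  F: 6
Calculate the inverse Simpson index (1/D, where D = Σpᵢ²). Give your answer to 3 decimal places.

Total N = 2+3+1+3+1+6 = 16, so the proportions are 0.125, 0.1875, 0.0625, 0.1875, 0.0625, 0.375 (working shown to 7 dp, full precision carried).
D = 0.125² + 0.1875² + 0.0625² + 0.1875² + 0.0625² + 0.375² = 0.0156250 + 0.0351562 + 0.0039062 + 0.0351562 + 0.0039062 + 0.1406250 = 0.2343750.
So 1/D = 4.26667, i.e. 4.267 to 3 decimal places.

4.267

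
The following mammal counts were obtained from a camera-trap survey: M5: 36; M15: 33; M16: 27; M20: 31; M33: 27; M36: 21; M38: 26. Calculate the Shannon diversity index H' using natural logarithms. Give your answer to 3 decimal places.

1.933

Total N = 36+33+27+31+27+21+26 = 201, so the proportions are 0.1791, 0.16418, 0.13433, 0.15423, 0.13433, 0.10448, 0.12935 (working shown to 5 dp, full precision carried).
Each pᵢ ln pᵢ term: 0.1791×(-1.71979)=-0.30802, 0.16418×(-1.80680)=-0.29664, 0.13433×(-2.00747)=-0.26966, 0.15423×(-1.86932)=-0.28830, 0.13433×(-2.00747)=-0.26966, 0.10448×(-2.25878)=-0.23599, 0.12935×(-2.04521)=-0.26455.
Sum = -1.93283, so H' = 1.933.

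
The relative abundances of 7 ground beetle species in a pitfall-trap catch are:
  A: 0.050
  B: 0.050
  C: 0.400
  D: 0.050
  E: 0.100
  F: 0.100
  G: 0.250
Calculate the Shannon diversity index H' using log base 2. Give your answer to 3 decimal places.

2.341

Each pᵢ log₂ pᵢ term (working shown to 5 dp, full precision carried): 0.05×(-4.32193)=-0.21610, 0.05×(-4.32193)=-0.21610, 0.4×(-1.32193)=-0.52877, 0.05×(-4.32193)=-0.21610, 0.1×(-3.32193)=-0.33219, 0.1×(-3.32193)=-0.33219, 0.25×(-2.00000)=-0.50000.
Sum = -2.34145, so H' = 2.341.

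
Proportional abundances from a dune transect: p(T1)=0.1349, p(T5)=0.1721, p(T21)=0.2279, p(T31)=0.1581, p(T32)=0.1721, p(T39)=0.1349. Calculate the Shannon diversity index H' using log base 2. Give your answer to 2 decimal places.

Each pᵢ log₂ pᵢ term (working shown to 4 dp, full precision carried): 0.1349×(-2.8900)=-0.3899, 0.1721×(-2.5387)=-0.4369, 0.2279×(-2.1335)=-0.4862, 0.1581×(-2.6611)=-0.4207, 0.1721×(-2.5387)=-0.4369, 0.1349×(-2.8900)=-0.3899.
Sum = -2.5605, so H' = 2.56.

2.56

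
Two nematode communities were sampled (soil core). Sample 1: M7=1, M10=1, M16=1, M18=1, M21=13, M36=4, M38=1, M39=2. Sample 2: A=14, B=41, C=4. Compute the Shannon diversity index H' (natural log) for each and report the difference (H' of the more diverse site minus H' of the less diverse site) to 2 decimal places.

0.72

Sample 1: N=24, proportions 0.0417, 0.0417, 0.0417, 0.0417, 0.5417, 0.1667, 0.0417, 0.0833, giving H' = 1.4999 (working shown to 4 dp, full precision carried).
Sample 2: N=59, proportions 0.2373, 0.6949, 0.0678, giving H' = 0.7767.
Difference = |1.4999 − 0.7767| = 0.7232, i.e. 0.72 to 2 decimal places.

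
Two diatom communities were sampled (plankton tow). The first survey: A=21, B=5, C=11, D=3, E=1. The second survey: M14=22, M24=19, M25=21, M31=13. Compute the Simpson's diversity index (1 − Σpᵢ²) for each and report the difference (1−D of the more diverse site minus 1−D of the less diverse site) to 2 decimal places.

0.10

The first survey: N=41, proportions 0.5122, 0.12195, 0.26829, 0.07317, 0.02439, giving 1−D = 0.64485 (working shown to 5 dp, full precision carried).
The second survey: N=75, proportions 0.29333, 0.25333, 0.28, 0.17333, giving 1−D = 0.74133.
Difference = |0.64485 − 0.74133| = 0.09648, i.e. 0.10 to 2 decimal places.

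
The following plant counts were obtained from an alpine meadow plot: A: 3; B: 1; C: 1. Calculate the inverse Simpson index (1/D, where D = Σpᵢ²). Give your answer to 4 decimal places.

2.2727

Total N = 3+1+1 = 5, so the proportions are 0.6, 0.2, 0.2 (working shown to 7 dp, full precision carried).
D = 0.6² + 0.2² + 0.2² = 0.3600000 + 0.0400000 + 0.0400000 = 0.4400000.
So 1/D = 2.272727, i.e. 2.2727 to 4 decimal places.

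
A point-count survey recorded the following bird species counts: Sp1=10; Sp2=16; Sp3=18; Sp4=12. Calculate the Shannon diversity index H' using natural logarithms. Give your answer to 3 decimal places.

Total N = 10+16+18+12 = 56, so the proportions are 0.17857, 0.28571, 0.32143, 0.21429 (working shown to 5 dp, full precision carried).
Each pᵢ ln pᵢ term: 0.17857×(-1.72277)=-0.30764, 0.28571×(-1.25276)=-0.35793, 0.32143×(-1.13498)=-0.36481, 0.21429×(-1.54045)=-0.33010.
Sum = -1.36048, so H' = 1.360.

1.360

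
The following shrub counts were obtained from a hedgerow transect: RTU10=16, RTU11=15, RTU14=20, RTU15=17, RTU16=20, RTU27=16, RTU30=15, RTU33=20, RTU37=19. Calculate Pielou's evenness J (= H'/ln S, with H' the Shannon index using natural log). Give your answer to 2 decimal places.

Total N = 16+15+20+17+20+16+15+20+19 = 158, so the proportions are 0.1013, 0.0949, 0.1266, 0.1076, 0.1266, 0.1013, 0.0949, 0.1266, 0.1203 (working shown to 4 dp, full precision carried).
H' = −Σ pᵢ ln pᵢ = −((-0.2319) + (-0.2235) + (-0.2616) + (-0.2399) + (-0.2616) + (-0.2319) + (-0.2235) + (-0.2616) + (-0.2547)) = 2.1903.
With S = 9 species, ln S = 2.1972, so J = 2.1903/2.1972 = 0.9969, i.e. 1.00 to 2 decimal places.

1.00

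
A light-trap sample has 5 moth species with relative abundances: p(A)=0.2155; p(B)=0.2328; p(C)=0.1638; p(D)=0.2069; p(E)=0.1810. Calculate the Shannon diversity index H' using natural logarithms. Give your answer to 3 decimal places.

1.602

Each pᵢ ln pᵢ term (working shown to 5 dp, full precision carried): 0.2155×(-1.53479)=-0.33075, 0.2328×(-1.45758)=-0.33932, 0.1638×(-1.80911)=-0.29633, 0.2069×(-1.57552)=-0.32598, 0.181×(-1.70926)=-0.30938.
Sum = -1.60175, so H' = 1.602.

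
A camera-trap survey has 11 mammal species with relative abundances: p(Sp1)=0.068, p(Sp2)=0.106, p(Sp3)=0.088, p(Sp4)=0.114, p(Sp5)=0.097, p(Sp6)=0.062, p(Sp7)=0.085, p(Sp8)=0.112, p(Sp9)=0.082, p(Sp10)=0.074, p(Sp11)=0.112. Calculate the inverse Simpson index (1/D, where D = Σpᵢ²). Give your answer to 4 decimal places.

D = 0.068² + 0.106² + 0.088² + 0.114² + 0.097² + 0.062² + 0.085² + 0.112² + 0.082² + 0.074² + 0.112² = 0.004624000 + 0.011236000 + 0.007744000 + 0.012996000 + 0.009409000 + 0.003844000 + 0.007225000 + 0.012544000 + 0.006724000 + 0.005476000 + 0.012544000 = 0.094366000 (working shown to 9 dp, full precision carried).
So 1/D = 10.597037, i.e. 10.5970 to 4 decimal places.

10.5970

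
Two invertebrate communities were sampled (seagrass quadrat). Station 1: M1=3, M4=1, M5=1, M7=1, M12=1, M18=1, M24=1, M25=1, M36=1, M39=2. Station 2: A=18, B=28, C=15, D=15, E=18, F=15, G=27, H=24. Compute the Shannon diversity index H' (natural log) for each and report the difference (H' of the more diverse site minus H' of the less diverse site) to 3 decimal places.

0.158

Station 1: N=13, proportions 0.2307692, 0.0769231, 0.0769231, 0.0769231, 0.0769231, 0.0769231, 0.0769231, 0.0769231, 0.0769231, 0.1538462, giving H' = 2.2047854 (working shown to 7 dp, full precision carried).
Station 2: N=160, proportions 0.1125, 0.175, 0.09375, 0.09375, 0.1125, 0.09375, 0.16875, 0.15, giving H' = 2.0471847.
Difference = |2.2047854 − 2.0471847| = 0.1576007, i.e. 0.158 to 3 decimal places.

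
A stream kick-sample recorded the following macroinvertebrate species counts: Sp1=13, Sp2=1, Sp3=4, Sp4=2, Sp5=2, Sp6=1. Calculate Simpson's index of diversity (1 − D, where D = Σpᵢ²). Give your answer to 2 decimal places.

0.63

Total N = 13+1+4+2+2+1 = 23, so the proportions are 0.5652, 0.0435, 0.1739, 0.087, 0.087, 0.0435 (working shown to 4 dp, full precision carried).
D = 0.5652² + 0.0435² + 0.1739² + 0.087² + 0.087² + 0.0435² = 0.3195 + 0.0019 + 0.0302 + 0.0076 + 0.0076 + 0.0019 = 0.3686.
So 1 − D = 0.6314, i.e. 0.63 to 2 decimal places.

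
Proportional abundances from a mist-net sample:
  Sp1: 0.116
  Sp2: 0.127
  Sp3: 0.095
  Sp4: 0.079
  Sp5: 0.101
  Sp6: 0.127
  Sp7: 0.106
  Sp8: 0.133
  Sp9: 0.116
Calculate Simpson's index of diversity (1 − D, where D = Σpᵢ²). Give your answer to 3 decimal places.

D = 0.116² + 0.127² + 0.095² + 0.079² + 0.101² + 0.127² + 0.106² + 0.133² + 0.116² = 0.01346 + 0.01613 + 0.00903 + 0.00624 + 0.01020 + 0.01613 + 0.01124 + 0.01769 + 0.01346 = 0.11356 (working shown to 5 dp, full precision carried).
So 1 − D = 0.88644, i.e. 0.886 to 3 decimal places.

0.886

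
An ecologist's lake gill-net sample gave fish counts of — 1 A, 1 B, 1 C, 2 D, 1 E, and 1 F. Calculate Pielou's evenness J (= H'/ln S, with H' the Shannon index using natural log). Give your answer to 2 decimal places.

0.98

Total N = 1+1+1+2+1+1 = 7, so the proportions are 0.1429, 0.1429, 0.1429, 0.2857, 0.1429, 0.1429 (working shown to 4 dp, full precision carried).
H' = −Σ pᵢ ln pᵢ = −((-0.2780) + (-0.2780) + (-0.2780) + (-0.3579) + (-0.2780) + (-0.2780)) = 1.7479.
With S = 6 species, ln S = 1.7918, so J = 1.7479/1.7918 = 0.9755, i.e. 0.98 to 2 decimal places.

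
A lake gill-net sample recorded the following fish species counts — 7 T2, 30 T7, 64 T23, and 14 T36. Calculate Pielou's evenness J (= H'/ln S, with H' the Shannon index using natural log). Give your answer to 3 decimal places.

0.796

Total N = 7+30+64+14 = 115, so the proportions are 0.06087, 0.26087, 0.55652, 0.12174 (working shown to 5 dp, full precision carried).
H' = −Σ pᵢ ln pᵢ = −((-0.17038) + (-0.35054) + (-0.32615) + (-0.25637)) = 1.10343.
With S = 4 species, ln S = 1.38629, so J = 1.10343/1.38629 = 0.79596, i.e. 0.796 to 3 decimal places.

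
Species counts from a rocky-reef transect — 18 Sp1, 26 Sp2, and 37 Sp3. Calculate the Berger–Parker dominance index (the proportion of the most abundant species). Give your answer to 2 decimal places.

0.46

Total N = 18+26+37 = 81, so the proportions are 0.2222, 0.321, 0.4568 (working shown to 4 dp, full precision carried).
The largest proportion is 0.4568, i.e. d = 0.46 to 2 decimal places.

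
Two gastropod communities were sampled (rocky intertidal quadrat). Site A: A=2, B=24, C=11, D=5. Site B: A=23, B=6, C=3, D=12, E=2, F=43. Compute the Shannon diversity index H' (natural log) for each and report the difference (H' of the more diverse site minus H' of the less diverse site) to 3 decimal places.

0.284

Site A: N=42, proportions 0.047619, 0.5714286, 0.2619048, 0.1190476, giving H' = 1.0690119 (working shown to 7 dp, full precision carried).
Site B: N=89, proportions 0.258427, 0.0674157, 0.0337079, 0.1348315, 0.0224719, 0.4831461, giving H' = 1.3526865.
Difference = |1.0690119 − 1.3526865| = 0.2836746, i.e. 0.284 to 3 decimal places.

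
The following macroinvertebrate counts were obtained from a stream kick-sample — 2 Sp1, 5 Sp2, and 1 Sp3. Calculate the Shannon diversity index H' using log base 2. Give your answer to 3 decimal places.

1.299

Total N = 2+5+1 = 8, so the proportions are 0.25, 0.625, 0.125 (working shown to 5 dp, full precision carried).
Each pᵢ log₂ pᵢ term: 0.25×(-2.00000)=-0.50000, 0.625×(-0.67807)=-0.42379, 0.125×(-3.00000)=-0.37500.
Sum = -1.29879, so H' = 1.299.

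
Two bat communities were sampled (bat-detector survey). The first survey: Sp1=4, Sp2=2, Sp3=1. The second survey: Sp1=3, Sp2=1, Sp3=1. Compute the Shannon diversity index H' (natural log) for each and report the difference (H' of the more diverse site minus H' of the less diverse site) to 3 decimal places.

The first survey: N=7, proportions 0.57143, 0.28571, 0.14286, giving H' = 0.95570 (working shown to 5 dp, full precision carried).
The second survey: N=5, proportions 0.6, 0.2, 0.2, giving H' = 0.95027.
Difference = |0.95570 − 0.95027| = 0.00543, i.e. 0.005 to 3 decimal places.

0.005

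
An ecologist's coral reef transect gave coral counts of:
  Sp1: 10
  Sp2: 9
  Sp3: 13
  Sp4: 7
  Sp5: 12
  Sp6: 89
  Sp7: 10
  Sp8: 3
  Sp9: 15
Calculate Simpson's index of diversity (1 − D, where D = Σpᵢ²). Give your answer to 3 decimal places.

0.688

Total N = 10+9+13+7+12+89+10+3+15 = 168, so the proportions are 0.05952, 0.05357, 0.07738, 0.04167, 0.07143, 0.52976, 0.05952, 0.01786, 0.08929 (working shown to 5 dp, full precision carried).
D = 0.05952² + 0.05357² + 0.07738² + 0.04167² + 0.07143² + 0.52976² + 0.05952² + 0.01786² + 0.08929² = 0.00354 + 0.00287 + 0.00599 + 0.00174 + 0.00510 + 0.28065 + 0.00354 + 0.00032 + 0.00797 = 0.31172.
So 1 − D = 0.68828, i.e. 0.688 to 3 decimal places.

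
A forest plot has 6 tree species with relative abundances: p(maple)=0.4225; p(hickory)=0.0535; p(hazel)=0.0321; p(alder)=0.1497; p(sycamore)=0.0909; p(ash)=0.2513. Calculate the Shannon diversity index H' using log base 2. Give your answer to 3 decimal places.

2.136

Each pᵢ log₂ pᵢ term (working shown to 5 dp, full precision carried): 0.4225×(-1.24298)=-0.52516, 0.0535×(-4.22432)=-0.22600, 0.0321×(-4.96128)=-0.15926, 0.1497×(-2.73985)=-0.41016, 0.0909×(-3.45958)=-0.31448, 0.2513×(-1.99252)=-0.50072.
Sum = -2.13577, so H' = 2.136.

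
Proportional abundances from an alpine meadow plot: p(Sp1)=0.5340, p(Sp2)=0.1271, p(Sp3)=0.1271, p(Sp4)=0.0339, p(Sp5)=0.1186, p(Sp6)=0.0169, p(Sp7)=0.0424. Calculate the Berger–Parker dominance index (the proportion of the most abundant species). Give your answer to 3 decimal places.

0.534

The largest proportion is 0.534, i.e. d = 0.534 to 3 decimal places.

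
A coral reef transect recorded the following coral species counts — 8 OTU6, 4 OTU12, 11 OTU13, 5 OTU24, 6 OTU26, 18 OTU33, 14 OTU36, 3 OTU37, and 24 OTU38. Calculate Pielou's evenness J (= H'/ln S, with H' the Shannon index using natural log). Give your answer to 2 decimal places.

Total N = 8+4+11+5+6+18+14+3+24 = 93, so the proportions are 0.086, 0.043, 0.1183, 0.0538, 0.0645, 0.1935, 0.1505, 0.0323, 0.2581 (working shown to 4 dp, full precision carried).
H' = −Σ pᵢ ln pᵢ = −((-0.2110) + (-0.1353) + (-0.2525) + (-0.1572) + (-0.1768) + (-0.3179) + (-0.2850) + (-0.1108) + (-0.3496)) = 1.9961.
With S = 9 species, ln S = 2.1972, so J = 1.9961/2.1972 = 0.9084, i.e. 0.91 to 2 decimal places.

0.91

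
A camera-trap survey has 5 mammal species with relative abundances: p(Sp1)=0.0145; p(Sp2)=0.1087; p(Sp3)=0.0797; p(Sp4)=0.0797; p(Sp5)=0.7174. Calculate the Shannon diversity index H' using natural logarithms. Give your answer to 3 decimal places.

0.944

Each pᵢ ln pᵢ term (working shown to 5 dp, full precision carried): 0.0145×(-4.23361)=-0.06139, 0.1087×(-2.21916)=-0.24122, 0.0797×(-2.52949)=-0.20160, 0.0797×(-2.52949)=-0.20160, 0.7174×(-0.33212)=-0.23826.
Sum = -0.94407, so H' = 0.944.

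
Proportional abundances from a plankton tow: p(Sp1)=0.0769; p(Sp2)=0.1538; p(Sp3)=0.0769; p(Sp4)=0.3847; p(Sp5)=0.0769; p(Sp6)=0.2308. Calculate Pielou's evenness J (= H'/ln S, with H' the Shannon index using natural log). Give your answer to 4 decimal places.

H' = −Σ pᵢ ln pᵢ = −((-0.197268) + (-0.287929) + (-0.197268) + (-0.367501) + (-0.197268) + (-0.338400)) = 1.585633 (working shown to 6 dp, full precision carried).
With S = 6 species, ln S = 1.791759, so J = 1.585633/1.791759 = 0.884959, i.e. 0.8850 to 4 decimal places.

0.8850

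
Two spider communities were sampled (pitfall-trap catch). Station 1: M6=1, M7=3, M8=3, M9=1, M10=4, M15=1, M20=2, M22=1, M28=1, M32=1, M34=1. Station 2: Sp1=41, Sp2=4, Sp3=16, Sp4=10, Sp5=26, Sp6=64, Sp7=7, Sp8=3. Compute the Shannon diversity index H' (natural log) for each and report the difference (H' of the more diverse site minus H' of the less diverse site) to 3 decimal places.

Station 1: N=19, proportions 0.05263, 0.15789, 0.15789, 0.05263, 0.21053, 0.05263, 0.10526, 0.05263, 0.05263, 0.05263, 0.05263, giving H' = 2.23269 (working shown to 5 dp, full precision carried).
Station 2: N=171, proportions 0.23977, 0.02339, 0.09357, 0.05848, 0.15205, 0.37427, 0.04094, 0.01754, giving H' = 1.67391.
Difference = |2.23269 − 1.67391| = 0.55878, i.e. 0.559 to 3 decimal places.

0.559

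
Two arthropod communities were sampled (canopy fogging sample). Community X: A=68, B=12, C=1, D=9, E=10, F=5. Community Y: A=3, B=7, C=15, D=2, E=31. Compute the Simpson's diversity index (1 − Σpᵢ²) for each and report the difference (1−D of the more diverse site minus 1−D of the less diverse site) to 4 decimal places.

Community X: N=105, proportions 0.647619, 0.114286, 0.009524, 0.085714, 0.095238, 0.047619, giving 1−D = 0.548753 (working shown to 6 dp, full precision carried).
Community Y: N=58, proportions 0.051724, 0.12069, 0.258621, 0.034483, 0.534483, giving 1−D = 0.629013.
Difference = |0.548753 − 0.629013| = 0.080260, i.e. 0.0803 to 4 decimal places.

0.0803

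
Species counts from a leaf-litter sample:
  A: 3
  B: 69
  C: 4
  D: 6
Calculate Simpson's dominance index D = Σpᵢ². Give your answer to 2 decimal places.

0.72

Total N = 3+69+4+6 = 82, so the proportions are 0.0366, 0.8415, 0.0488, 0.0732 (working shown to 4 dp, full precision carried).
D = 0.0366² + 0.8415² + 0.0488² + 0.0732² = 0.0013 + 0.7081 + 0.0024 + 0.0054 = 0.7171.
To 2 decimal places, D = 0.72.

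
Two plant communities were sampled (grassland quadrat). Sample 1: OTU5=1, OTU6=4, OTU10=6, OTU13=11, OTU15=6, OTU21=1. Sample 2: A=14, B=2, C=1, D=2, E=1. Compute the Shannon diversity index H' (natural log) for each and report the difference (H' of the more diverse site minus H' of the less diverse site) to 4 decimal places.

0.5154

Sample 1: N=29, proportions 0.034483, 0.137931, 0.206897, 0.37931, 0.206897, 0.034483, giving H' = 1.525119 (working shown to 6 dp, full precision carried).
Sample 2: N=20, proportions 0.7, 0.1, 0.05, 0.1, 0.05, giving H' = 1.009763.
Difference = |1.525119 − 1.009763| = 0.515356, i.e. 0.5154 to 4 decimal places.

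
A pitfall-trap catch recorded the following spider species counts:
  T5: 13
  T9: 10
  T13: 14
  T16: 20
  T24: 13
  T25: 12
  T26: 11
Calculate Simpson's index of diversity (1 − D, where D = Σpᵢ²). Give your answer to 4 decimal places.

0.8498

Total N = 13+10+14+20+13+12+11 = 93, so the proportions are 0.139785, 0.107527, 0.150538, 0.215054, 0.139785, 0.129032, 0.11828 (working shown to 6 dp, full precision carried).
D = 0.139785² + 0.107527² + 0.150538² + 0.215054² + 0.139785² + 0.129032² + 0.11828² = 0.019540 + 0.011562 + 0.022662 + 0.046248 + 0.019540 + 0.016649 + 0.013990 = 0.150191.
So 1 − D = 0.849809, i.e. 0.8498 to 4 decimal places.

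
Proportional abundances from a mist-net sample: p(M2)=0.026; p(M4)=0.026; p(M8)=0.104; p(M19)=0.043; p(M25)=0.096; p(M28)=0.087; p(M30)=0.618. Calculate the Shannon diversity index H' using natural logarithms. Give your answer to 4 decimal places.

1.2953

Each pᵢ ln pᵢ term (working shown to 6 dp, full precision carried): 0.026×(-3.649659)=-0.094891, 0.026×(-3.649659)=-0.094891, 0.104×(-2.263364)=-0.235390, 0.043×(-3.146555)=-0.135302, 0.096×(-2.343407)=-0.224967, 0.087×(-2.441847)=-0.212441, 0.618×(-0.481267)=-0.297423.
Sum = -1.295305, so H' = 1.2953.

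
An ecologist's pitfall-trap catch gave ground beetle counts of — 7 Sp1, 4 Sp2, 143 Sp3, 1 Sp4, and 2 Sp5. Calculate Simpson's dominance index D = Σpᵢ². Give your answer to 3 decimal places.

0.832

Total N = 7+4+143+1+2 = 157, so the proportions are 0.04459, 0.02548, 0.91083, 0.00637, 0.01274 (working shown to 5 dp, full precision carried).
D = 0.04459² + 0.02548² + 0.91083² + 0.00637² + 0.01274² = 0.00199 + 0.00065 + 0.82961 + 0.00004 + 0.00016 = 0.83245.
To 3 decimal places, D = 0.832.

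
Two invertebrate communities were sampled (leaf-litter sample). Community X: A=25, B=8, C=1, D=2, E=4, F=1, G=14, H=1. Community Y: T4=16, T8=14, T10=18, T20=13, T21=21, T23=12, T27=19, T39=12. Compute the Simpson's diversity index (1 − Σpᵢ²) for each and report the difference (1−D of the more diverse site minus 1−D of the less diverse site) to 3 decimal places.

0.159

Community X: N=56, proportions 0.44643, 0.14286, 0.01786, 0.03571, 0.07143, 0.01786, 0.25, 0.01786, giving 1−D = 0.71046 (working shown to 5 dp, full precision carried).
Community Y: N=125, proportions 0.128, 0.112, 0.144, 0.104, 0.168, 0.096, 0.152, 0.096, giving 1−D = 0.86976.
Difference = |0.71046 − 0.86976| = 0.15930, i.e. 0.159 to 3 decimal places.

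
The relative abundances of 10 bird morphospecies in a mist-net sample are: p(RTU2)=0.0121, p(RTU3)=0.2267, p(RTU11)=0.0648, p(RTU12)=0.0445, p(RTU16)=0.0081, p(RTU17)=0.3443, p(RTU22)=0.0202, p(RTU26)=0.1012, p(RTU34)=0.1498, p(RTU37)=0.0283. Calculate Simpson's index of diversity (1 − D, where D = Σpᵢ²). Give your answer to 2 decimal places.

D = 0.0121² + 0.2267² + 0.0648² + 0.0445² + 0.0081² + 0.3443² + 0.0202² + 0.1012² + 0.1498² + 0.0283² = 0.0001 + 0.0514 + 0.0042 + 0.0020 + 0.0001 + 0.1185 + 0.0004 + 0.0102 + 0.0224 + 0.0008 = 0.2102 (working shown to 4 dp, full precision carried).
So 1 − D = 0.7898, i.e. 0.79 to 2 decimal places.

0.79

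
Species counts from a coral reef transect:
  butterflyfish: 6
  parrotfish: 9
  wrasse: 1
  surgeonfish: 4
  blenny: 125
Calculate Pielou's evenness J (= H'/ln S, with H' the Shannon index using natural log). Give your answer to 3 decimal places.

Total N = 6+9+1+4+125 = 145, so the proportions are 0.04138, 0.06207, 0.0069, 0.02759, 0.86207 (working shown to 5 dp, full precision carried).
H' = −Σ pᵢ ln pᵢ = −((-0.13179) + (-0.17252) + (-0.03432) + (-0.09905) + (-0.12795)) = 0.56563.
With S = 5 species, ln S = 1.60944, so J = 0.56563/1.60944 = 0.35145, i.e. 0.351 to 3 decimal places.

0.351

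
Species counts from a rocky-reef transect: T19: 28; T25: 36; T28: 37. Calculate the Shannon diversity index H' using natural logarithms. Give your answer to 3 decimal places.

1.091

Total N = 28+36+37 = 101, so the proportions are 0.27723, 0.35644, 0.36634 (working shown to 5 dp, full precision carried).
Each pᵢ ln pᵢ term: 0.27723×(-1.28292)=-0.35566, 0.35644×(-1.03160)=-0.36770, 0.36634×(-1.00420)=-0.36788.
Sum = -1.09124, so H' = 1.091.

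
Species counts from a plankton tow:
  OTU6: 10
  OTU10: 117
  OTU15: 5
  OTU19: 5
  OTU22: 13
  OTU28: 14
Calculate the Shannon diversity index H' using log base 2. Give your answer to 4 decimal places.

1.4937

Total N = 10+117+5+5+13+14 = 164, so the proportions are 0.060976, 0.713415, 0.030488, 0.030488, 0.079268, 0.085366 (working shown to 6 dp, full precision carried).
Each pᵢ log₂ pᵢ term: 0.060976×(-4.035624)=-0.246075, 0.713415×(-0.487187)=-0.347567, 0.030488×(-5.035624)=-0.153525, 0.030488×(-5.035624)=-0.153525, 0.079268×(-3.657112)=-0.289893, 0.085366×(-3.550197)=-0.303066.
Sum = -1.493650, so H' = 1.4937.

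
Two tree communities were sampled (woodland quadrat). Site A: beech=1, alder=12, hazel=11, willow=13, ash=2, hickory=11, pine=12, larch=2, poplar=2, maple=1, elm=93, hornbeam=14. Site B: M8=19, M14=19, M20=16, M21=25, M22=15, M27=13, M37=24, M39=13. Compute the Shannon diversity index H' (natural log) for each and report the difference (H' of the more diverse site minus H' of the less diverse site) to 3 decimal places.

Site A: N=174, proportions 0.00575, 0.06897, 0.06322, 0.07471, 0.01149, 0.06322, 0.06897, 0.01149, 0.01149, 0.00575, 0.53448, 0.08046, giving H' = 1.66266 (working shown to 5 dp, full precision carried).
Site B: N=144, proportions 0.13194, 0.13194, 0.11111, 0.17361, 0.10417, 0.09028, 0.16667, 0.09028, giving H' = 2.05103.
Difference = |1.66266 − 2.05103| = 0.38837, i.e. 0.388 to 3 decimal places.

0.388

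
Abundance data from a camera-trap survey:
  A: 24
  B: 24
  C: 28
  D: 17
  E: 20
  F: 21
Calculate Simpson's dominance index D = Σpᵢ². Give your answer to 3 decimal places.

Total N = 24+24+28+17+20+21 = 134, so the proportions are 0.1791, 0.1791, 0.20896, 0.12687, 0.14925, 0.15672 (working shown to 5 dp, full precision carried).
D = 0.1791² + 0.1791² + 0.20896² + 0.12687² + 0.14925² + 0.15672² = 0.03208 + 0.03208 + 0.04366 + 0.01609 + 0.02228 + 0.02456 = 0.17075.
To 3 decimal places, D = 0.171.

0.171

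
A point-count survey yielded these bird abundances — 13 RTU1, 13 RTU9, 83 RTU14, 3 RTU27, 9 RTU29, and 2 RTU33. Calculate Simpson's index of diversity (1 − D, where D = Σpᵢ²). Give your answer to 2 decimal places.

0.52

Total N = 13+13+83+3+9+2 = 123, so the proportions are 0.1057, 0.1057, 0.6748, 0.0244, 0.0732, 0.0163 (working shown to 4 dp, full precision carried).
D = 0.1057² + 0.1057² + 0.6748² + 0.0244² + 0.0732² + 0.0163² = 0.0112 + 0.0112 + 0.4554 + 0.0006 + 0.0054 + 0.0003 = 0.4839.
So 1 − D = 0.5161, i.e. 0.52 to 2 decimal places.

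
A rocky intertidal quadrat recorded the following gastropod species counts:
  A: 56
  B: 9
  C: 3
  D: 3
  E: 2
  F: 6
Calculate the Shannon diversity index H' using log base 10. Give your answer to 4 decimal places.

Total N = 56+9+3+3+2+6 = 79, so the proportions are 0.708861, 0.113924, 0.037975, 0.037975, 0.025316, 0.075949 (working shown to 6 dp, full precision carried).
Each pᵢ log₁₀ pᵢ term: 0.708861×(-0.149439)=-0.105931, 0.113924×(-0.943385)=-0.107474, 0.037975×(-1.420506)=-0.053943, 0.037975×(-1.420506)=-0.053943, 0.025316×(-1.596597)=-0.040420, 0.075949×(-1.119476)=-0.085023.
Sum = -0.446736, so H' = 0.4467.

0.4467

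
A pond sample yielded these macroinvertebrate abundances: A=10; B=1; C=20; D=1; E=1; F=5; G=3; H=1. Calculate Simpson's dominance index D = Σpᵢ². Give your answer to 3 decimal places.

0.305

Total N = 10+1+20+1+1+5+3+1 = 42, so the proportions are 0.2381, 0.02381, 0.47619, 0.02381, 0.02381, 0.11905, 0.07143, 0.02381 (working shown to 5 dp, full precision carried).
D = 0.2381² + 0.02381² + 0.47619² + 0.02381² + 0.02381² + 0.11905² + 0.07143² + 0.02381² = 0.05669 + 0.00057 + 0.22676 + 0.00057 + 0.00057 + 0.01417 + 0.00510 + 0.00057 = 0.30499.
To 3 decimal places, D = 0.305.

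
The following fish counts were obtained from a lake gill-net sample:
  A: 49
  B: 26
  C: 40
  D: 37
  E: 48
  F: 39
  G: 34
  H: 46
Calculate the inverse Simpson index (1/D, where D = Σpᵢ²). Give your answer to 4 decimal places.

Total N = 49+26+40+37+48+39+34+46 = 319, so the proportions are 0.15360502, 0.0815047, 0.12539185, 0.11598746, 0.15047022, 0.12225705, 0.10658307, 0.14420063 (working shown to 8 dp, full precision carried).
D = 0.15360502² + 0.0815047² + 0.12539185² + 0.11598746² + 0.15047022² + 0.12225705² + 0.10658307² + 0.14420063² = 0.02359450 + 0.00664302 + 0.01572312 + 0.01345309 + 0.02264129 + 0.01494679 + 0.01135995 + 0.02079382 = 0.12915557.
So 1/D = 7.742601, i.e. 7.7426 to 4 decimal places.

7.7426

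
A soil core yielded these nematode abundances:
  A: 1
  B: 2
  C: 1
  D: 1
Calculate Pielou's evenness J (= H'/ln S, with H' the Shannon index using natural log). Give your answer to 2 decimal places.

Total N = 1+2+1+1 = 5, so the proportions are 0.2, 0.4, 0.2, 0.2 (working shown to 4 dp, full precision carried).
H' = −Σ pᵢ ln pᵢ = −((-0.3219) + (-0.3665) + (-0.3219) + (-0.3219)) = 1.3322.
With S = 4 species, ln S = 1.3863, so J = 1.3322/1.3863 = 0.9610, i.e. 0.96 to 2 decimal places.

0.96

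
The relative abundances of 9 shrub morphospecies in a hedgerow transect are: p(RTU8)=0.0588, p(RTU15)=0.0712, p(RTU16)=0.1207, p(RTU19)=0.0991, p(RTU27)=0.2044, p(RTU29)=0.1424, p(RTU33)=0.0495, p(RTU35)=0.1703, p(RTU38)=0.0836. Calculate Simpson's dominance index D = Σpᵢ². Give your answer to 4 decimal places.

D = 0.0588² + 0.0712² + 0.1207² + 0.0991² + 0.2044² + 0.1424² + 0.0495² + 0.1703² + 0.0836² = 0.003457 + 0.005069 + 0.014568 + 0.009821 + 0.041779 + 0.020278 + 0.002450 + 0.029002 + 0.006989 = 0.133415 (working shown to 6 dp, full precision carried).
To 4 decimal places, D = 0.1334.

0.1334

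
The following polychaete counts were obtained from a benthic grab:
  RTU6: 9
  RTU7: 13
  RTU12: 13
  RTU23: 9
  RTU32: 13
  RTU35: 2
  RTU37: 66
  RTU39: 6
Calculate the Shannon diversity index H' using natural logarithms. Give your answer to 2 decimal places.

1.61

Total N = 9+13+13+9+13+2+66+6 = 131, so the proportions are 0.0687, 0.0992, 0.0992, 0.0687, 0.0992, 0.0153, 0.5038, 0.0458 (working shown to 4 dp, full precision carried).
Each pᵢ ln pᵢ term: 0.0687×(-2.6780)=-0.1840, 0.0992×(-2.3102)=-0.2293, 0.0992×(-2.3102)=-0.2293, 0.0687×(-2.6780)=-0.1840, 0.0992×(-2.3102)=-0.2293, 0.0153×(-4.1821)=-0.0638, 0.5038×(-0.6855)=-0.3454, 0.0458×(-3.0834)=-0.1412.
Sum = -1.6062, so H' = 1.61.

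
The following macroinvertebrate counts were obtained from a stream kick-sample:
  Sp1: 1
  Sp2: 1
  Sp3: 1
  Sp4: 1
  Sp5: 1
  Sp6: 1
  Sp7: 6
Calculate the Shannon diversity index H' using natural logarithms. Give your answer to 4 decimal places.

Total N = 1+1+1+1+1+1+6 = 12, so the proportions are 0.083333, 0.083333, 0.083333, 0.083333, 0.083333, 0.083333, 0.5 (working shown to 6 dp, full precision carried).
Each pᵢ ln pᵢ term: 0.083333×(-2.484907)=-0.207076, 0.083333×(-2.484907)=-0.207076, 0.083333×(-2.484907)=-0.207076, 0.083333×(-2.484907)=-0.207076, 0.083333×(-2.484907)=-0.207076, 0.083333×(-2.484907)=-0.207076, 0.5×(-0.693147)=-0.346574.
Sum = -1.589027, so H' = 1.5890.

1.5890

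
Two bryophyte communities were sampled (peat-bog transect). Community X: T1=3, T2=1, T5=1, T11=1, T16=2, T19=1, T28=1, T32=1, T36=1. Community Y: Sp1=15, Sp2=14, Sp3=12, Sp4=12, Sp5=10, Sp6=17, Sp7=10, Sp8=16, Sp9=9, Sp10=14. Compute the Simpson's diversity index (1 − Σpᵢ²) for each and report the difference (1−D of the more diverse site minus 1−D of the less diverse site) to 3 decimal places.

Community X: N=12, proportions 0.25, 0.08333, 0.08333, 0.08333, 0.16667, 0.08333, 0.08333, 0.08333, 0.08333, giving 1−D = 0.86111 (working shown to 5 dp, full precision carried).
Community Y: N=129, proportions 0.11628, 0.10853, 0.09302, 0.09302, 0.07752, 0.13178, 0.07752, 0.12403, 0.06977, 0.10853, giving 1−D = 0.89598.
Difference = |0.86111 − 0.89598| = 0.03487, i.e. 0.035 to 3 decimal places.

0.035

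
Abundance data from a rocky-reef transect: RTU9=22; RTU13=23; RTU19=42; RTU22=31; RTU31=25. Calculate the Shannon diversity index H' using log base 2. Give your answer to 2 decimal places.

2.28

Total N = 22+23+42+31+25 = 143, so the proportions are 0.1538, 0.1608, 0.2937, 0.2168, 0.1748 (working shown to 4 dp, full precision carried).
Each pᵢ log₂ pᵢ term: 0.1538×(-2.7004)=-0.4155, 0.1608×(-2.6363)=-0.4240, 0.2937×(-1.7676)=-0.5191, 0.2168×(-2.2057)=-0.4782, 0.1748×(-2.5160)=-0.4399.
Sum = -2.2766, so H' = 2.28.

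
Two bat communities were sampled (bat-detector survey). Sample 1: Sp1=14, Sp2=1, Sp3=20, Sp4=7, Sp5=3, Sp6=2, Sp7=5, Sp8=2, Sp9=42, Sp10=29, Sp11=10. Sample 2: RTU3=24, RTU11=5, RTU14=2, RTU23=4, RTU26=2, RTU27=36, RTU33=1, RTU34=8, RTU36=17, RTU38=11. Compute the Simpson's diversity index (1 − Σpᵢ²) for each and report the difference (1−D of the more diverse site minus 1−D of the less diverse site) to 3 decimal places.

Sample 1: N=135, proportions 0.103704, 0.007407, 0.148148, 0.051852, 0.022222, 0.014815, 0.037037, 0.014815, 0.311111, 0.214815, 0.074074, giving 1−D = 0.813827 (working shown to 6 dp, full precision carried).
Sample 2: N=110, proportions 0.218182, 0.045455, 0.018182, 0.036364, 0.018182, 0.327273, 0.009091, 0.072727, 0.154545, 0.1, giving 1−D = 0.801983.
Difference = |0.813827 − 0.801983| = 0.011844, i.e. 0.012 to 3 decimal places.

0.012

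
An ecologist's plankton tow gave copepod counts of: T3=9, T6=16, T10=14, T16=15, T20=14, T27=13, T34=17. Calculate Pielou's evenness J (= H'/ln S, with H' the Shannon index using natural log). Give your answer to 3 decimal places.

0.992

Total N = 9+16+14+15+14+13+17 = 98, so the proportions are 0.09184, 0.16327, 0.14286, 0.15306, 0.14286, 0.13265, 0.17347 (working shown to 5 dp, full precision carried).
H' = −Σ pᵢ ln pᵢ = −((-0.21928) + (-0.29590) + (-0.27799) + (-0.28728) + (-0.27799) + (-0.26796) + (-0.30388)) = 1.93028.
With S = 7 species, ln S = 1.94591, so J = 1.93028/1.94591 = 0.99197, i.e. 0.992 to 3 decimal places.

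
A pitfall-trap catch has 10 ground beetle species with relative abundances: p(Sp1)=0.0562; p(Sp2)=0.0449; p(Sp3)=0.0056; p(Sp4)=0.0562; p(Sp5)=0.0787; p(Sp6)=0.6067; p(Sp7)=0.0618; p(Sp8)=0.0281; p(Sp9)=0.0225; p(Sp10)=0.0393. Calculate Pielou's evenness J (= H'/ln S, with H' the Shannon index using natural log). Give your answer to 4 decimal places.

H' = −Σ pᵢ ln pᵢ = −((-0.161791) + (-0.139339) + (-0.029036) + (-0.161791) + (-0.200064) + (-0.303181) + (-0.172042) + (-0.100373) + (-0.085370) + (-0.127196)) = 1.480182 (working shown to 6 dp, full precision carried).
With S = 10 species, ln S = 2.302585, so J = 1.480182/2.302585 = 0.642835, i.e. 0.6428 to 4 decimal places.

0.6428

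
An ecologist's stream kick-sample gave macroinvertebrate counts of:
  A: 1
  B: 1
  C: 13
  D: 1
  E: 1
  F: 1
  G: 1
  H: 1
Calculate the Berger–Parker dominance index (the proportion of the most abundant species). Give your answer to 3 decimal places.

0.650

Total N = 1+1+13+1+1+1+1+1 = 20, so the proportions are 0.05, 0.05, 0.65, 0.05, 0.05, 0.05, 0.05, 0.05 (working shown to 5 dp, full precision carried).
The largest proportion is 0.65, i.e. d = 0.650 to 3 decimal places.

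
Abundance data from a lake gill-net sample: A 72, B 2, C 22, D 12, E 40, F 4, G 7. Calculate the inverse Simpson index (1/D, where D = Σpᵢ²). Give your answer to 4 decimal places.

Total N = 72+2+22+12+40+4+7 = 159, so the proportions are 0.45283019, 0.01257862, 0.13836478, 0.0754717, 0.25157233, 0.02515723, 0.04402516 (working shown to 8 dp, full precision carried).
D = 0.45283019² + 0.01257862² + 0.13836478² + 0.0754717² + 0.25157233² + 0.02515723² + 0.04402516² = 0.20505518 + 0.00015822 + 0.01914481 + 0.00569598 + 0.06328864 + 0.00063289 + 0.00193821 = 0.29591393.
So 1/D = 3.379361, i.e. 3.3794 to 4 decimal places.

3.3794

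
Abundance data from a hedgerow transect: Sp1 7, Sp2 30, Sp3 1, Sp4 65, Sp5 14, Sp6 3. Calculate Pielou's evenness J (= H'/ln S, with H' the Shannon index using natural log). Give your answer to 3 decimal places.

0.685

Total N = 7+30+1+65+14+3 = 120, so the proportions are 0.05833, 0.25, 0.00833, 0.54167, 0.11667, 0.025 (working shown to 5 dp, full precision carried).
H' = −Σ pᵢ ln pᵢ = −((-0.16576) + (-0.34657) + (-0.03990) + (-0.33210) + (-0.25065) + (-0.09222)) = 1.22720.
With S = 6 species, ln S = 1.79176, so J = 1.22720/1.79176 = 0.68491, i.e. 0.685 to 3 decimal places.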